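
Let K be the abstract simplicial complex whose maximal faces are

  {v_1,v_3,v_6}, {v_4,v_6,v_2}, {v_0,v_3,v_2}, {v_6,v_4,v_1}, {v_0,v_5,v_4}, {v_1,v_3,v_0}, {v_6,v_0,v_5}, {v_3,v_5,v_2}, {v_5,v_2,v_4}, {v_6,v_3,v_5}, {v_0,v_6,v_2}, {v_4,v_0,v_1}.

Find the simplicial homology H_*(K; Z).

Order the vertices as v_0 < v_1 < v_2 < v_3 < v_4 < v_5 < v_6. Listing each simplex with vertices in this order, K has dimension 2 with simplices:

  0-simplices (7): [v_0], [v_1], [v_2], [v_3], [v_4], [v_5], [v_6]
  1-simplices (18): (18 of them)
  2-simplices (12): (12 of them)

so the chain groups are C_0 ≅ Z^7, C_1 ≅ Z^18, C_2 ≅ Z^12.

Boundary ∂_1: C_1 → C_0 sends each edge [p,q] (with p < q) to q − p. For instance
  ∂[v_0,v_1] = [v_1] − [v_0].
The 7×18 boundary matrix has rank 6 and Smith normal form diag(1,1,1,1,1,1).

Boundary ∂_2: C_2 → C_1 sends each 2-simplex [p,q,r] to [q,r] − [p,r] + [p,q]. For instance
  ∂[v_1,v_3,v_6] = [v_3,v_6] − [v_1,v_6] + [v_1,v_3],
  ∂[v_0,v_1,v_4] = [v_1,v_4] − [v_0,v_4] + [v_0,v_1].
The resulting 18×12 matrix has rank 12, and its Smith normal form has invariant factors (1,1,1,1,1,1,1,1,1,1,1,2).

Reading off H_k = ker ∂_k / im ∂_{k+1}:

  H_0: rank C_0 − rank ∂_1 = 7 − 6 = 1, and the invariant factors of ∂_1 are all 1, so H_0 ≅ Z.
  H_1: rank ker ∂_1 − rank ∂_2 = (18 − 6) − 12 = 0, and ∂_2 has invariant factor 2 > 1, so H_1 ≅ Z/2Z.
  H_2: rank ker ∂_2 − rank ∂_3 = (12 − 12) − 0 = 0, and there is no ∂_3, so H_2 ≅ 0.

(K is a triangulation of the real projective plane RP^2.)

H_0 = Z,  H_1 = Z/2Z,  H_2 = 0.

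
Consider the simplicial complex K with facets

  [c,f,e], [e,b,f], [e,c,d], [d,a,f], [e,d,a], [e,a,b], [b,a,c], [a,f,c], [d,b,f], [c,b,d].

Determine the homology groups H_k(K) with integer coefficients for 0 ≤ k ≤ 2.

H_0 ≅ Z,  H_1 ≅ Z/2Z,  H_2 = 0.

We work with the vertex ordering a < b < c < d < e < f. The simplices of K, each written with vertices in increasing order, are:

  0-simplices (6): a, b, c, d, e, f
  1-simplices (15): ab, ac, ad, ae, af, bc, bd, be, bf, cd, ce, cf, de, df, ef
  2-simplices (10): abc, abe, acf, ade, adf, bcd, bdf, bef, cde, cef

so the chain groups are C_0 ≅ Z^6, C_1 ≅ Z^15, C_2 ≅ Z^10.

∂_1: C_1 → C_0 sends each edge [p,q] (with p < q) to q − p.
The resulting 6×15 matrix has rank 5, and its Smith normal form has invariant factors (1,1,1,1,1).

The boundary map ∂_2: C_2 → C_1 maps a triangle to the signed sum of its edges. For instance
  ∂abe = be − ae + ab,
  ∂cef = ef − cf + ce.
The resulting 15×10 matrix has rank 10, and its Smith normal form has invariant factors (1,1,1,1,1,1,1,1,1,2).

From H_k ≅ ker(∂_k) / im(∂_{k+1}) we obtain:

  H_0: rank C_0 − rank ∂_1 = 6 − 5 = 1, and the invariant factors of ∂_1 are all 1, so H_0 ≅ Z.
  H_1: rank ker ∂_1 − rank ∂_2 = (15 − 5) − 10 = 0, and ∂_2 has invariant factor 2 > 1, so H_1 ≅ Z/2Z.
  H_2: rank ker ∂_2 − rank ∂_3 = (10 − 10) − 0 = 0, and there is no ∂_3, so H_2 ≅ 0.

(K is a triangulation of the real projective plane RP^2.)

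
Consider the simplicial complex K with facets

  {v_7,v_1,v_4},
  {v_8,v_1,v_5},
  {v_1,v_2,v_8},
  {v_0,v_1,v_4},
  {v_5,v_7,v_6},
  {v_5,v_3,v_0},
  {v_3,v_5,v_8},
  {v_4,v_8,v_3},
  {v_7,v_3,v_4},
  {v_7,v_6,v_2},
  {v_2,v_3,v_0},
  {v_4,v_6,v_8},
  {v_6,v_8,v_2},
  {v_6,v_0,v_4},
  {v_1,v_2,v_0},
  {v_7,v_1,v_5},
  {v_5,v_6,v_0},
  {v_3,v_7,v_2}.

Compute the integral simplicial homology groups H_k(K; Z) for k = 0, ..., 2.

H_0 = Z,  H_1 = Z^2,  H_2 = Z.

Take the total order v_0 < v_1 < v_2 < v_3 < v_4 < v_5 < v_6 < v_7 < v_8 on the vertex set. Then K (dimension 2) consists of the simplices:

  0-simplices (9): [v_0], [v_1], [v_2], [v_3], [v_4], [v_5], [v_6], [v_7], [v_8]
  1-simplices (27): (27 of them)
  2-simplices (18): (18 of them)

so the chain groups are C_0 ≅ Z^9, C_1 ≅ Z^27, C_2 ≅ Z^18.

Boundary ∂_1: C_1 → C_0 sends each edge [p,q] (with p < q) to q − p. For instance
  ∂[v_0,v_3] = [v_3] − [v_0].
As a 9×27 matrix over Z this has rank 8, with invariant factors (1,1,1,1,1,1,1,1).

The boundary map ∂_2: C_2 → C_1 acts by ∂[p,q,r] = [q,r] − [p,r] + [p,q]. For instance
  ∂[v_3,v_5,v_8] = [v_5,v_8] − [v_3,v_8] + [v_3,v_5],
  ∂[v_1,v_4,v_7] = [v_4,v_7] − [v_1,v_7] + [v_1,v_4].
As a 27×18 matrix over Z this has rank 17, with invariant factors (1,1,1,1,1,1,1,1,1,1,1,1,1,1,1,1,1).

Reading off H_k = ker ∂_k / im ∂_{k+1}:

  H_0: rank C_0 − rank ∂_1 = 9 − 8 = 1, and the invariant factors of ∂_1 are all 1, so H_0 ≅ Z.
  H_1: rank ker ∂_1 − rank ∂_2 = (27 − 8) − 17 = 2, and the invariant factors of ∂_2 are all 1, so H_1 ≅ Z^2.
  H_2: rank ker ∂_2 − rank ∂_3 = (18 − 17) − 0 = 1, and there is no ∂_3, so H_2 ≅ Z.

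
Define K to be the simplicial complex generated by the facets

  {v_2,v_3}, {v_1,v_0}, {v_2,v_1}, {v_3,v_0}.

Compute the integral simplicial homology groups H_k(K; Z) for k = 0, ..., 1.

Fix the vertex order v_0 < v_1 < v_2 < v_3 and write every simplex with vertices in increasing order. Then dim K = 1 and the simplices of K are:

  0-simplices (4): [v_0], [v_1], [v_2], [v_3]
  1-simplices (4): [v_0,v_1], [v_0,v_3], [v_1,v_2], [v_2,v_3]

so the chain groups are C_0 ≅ Z^4, C_1 ≅ Z^4.

Boundary ∂_1: C_1 → C_0 sends each edge [p,q] (with p < q) to q − p.
The resulting 4×4 matrix has rank 3, and its Smith normal form has invariant factors (1,1,1).

Reading off H_k = ker ∂_k / im ∂_{k+1}:

  H_0: rank C_0 − rank ∂_1 = 4 − 3 = 1, and the invariant factors of ∂_1 are all 1, so H_0 = Z.
  H_1: rank ker ∂_1 − rank ∂_2 = (4 − 3) − 0 = 1, and there is no ∂_2, so H_1 = Z.

(K is a triangulation of the circle S^1.)

H_0 ≅ Z,  H_1 ≅ Z.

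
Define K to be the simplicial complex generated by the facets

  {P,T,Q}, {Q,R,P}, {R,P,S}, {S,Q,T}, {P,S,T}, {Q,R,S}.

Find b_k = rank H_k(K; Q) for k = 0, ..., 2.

Order the vertices as P < Q < R < S < T. Listing each simplex with vertices in this order, K has dimension 2 with simplices:

  0-simplices (5): P, Q, R, S, T
  1-simplices (9): PQ, PR, PS, PT, QR, QS, QT, RS, ST
  2-simplices (6): PQR, PQT, PRS, PST, QRS, QST

giving chain groups C_0 ≅ Z^5, C_1 ≅ Z^9, C_2 ≅ Z^6.

∂_1: C_1 → C_0 sends each edge [p,q] (with p < q) to q − p. For instance
  ∂QT = T − Q.
As a 5×9 matrix over Z this has rank 4, with invariant factors (1,1,1,1).

∂_2: C_2 → C_1 sends each 2-simplex [p,q,r] to [q,r] − [p,r] + [p,q]. For instance
  ∂QRS = RS − QS + QR,
  ∂PQR = QR − PR + PQ.
This gives a 9×6 integer matrix of rank 5; reducing to Smith normal form yields diagonal entries (1,1,1,1,1).

Now H_k = ker ∂_k / im ∂_{k+1}, so:

  H_0: rank C_0 − rank ∂_1 = 5 − 4 = 1, and the invariant factors of ∂_1 are all 1, so H_0 ≅ Z.
  H_1: rank ker ∂_1 − rank ∂_2 = (9 − 4) − 5 = 0, and the invariant factors of ∂_2 are all 1, so H_1 ≅ 0.
  H_2: rank ker ∂_2 − rank ∂_3 = (6 − 5) − 0 = 1, and there is no ∂_3, so H_2 ≅ Z.

As a check, the Euler characteristic is 5 − 9 + 6 = 2, which agrees with 1 − 0 + 1 = 2.
(K is a triangulation of the 2-sphere S^2.)

Hence the Betti numbers are b_0 = 1, b_1 = 0, b_2 = 1.

b_0 = 1, b_1 = 0, b_2 = 1.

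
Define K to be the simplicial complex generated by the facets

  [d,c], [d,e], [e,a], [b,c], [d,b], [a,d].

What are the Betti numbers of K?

b_0 = 1, b_1 = 2.

Order the vertices as a < b < c < d < e. Listing each simplex with vertices in this order, K has dimension 1 with simplices:

  0-simplices (5): a, b, c, d, e
  1-simplices (6): ad, ae, bc, bd, cd, de

so the chain groups are C_0 ≅ Z^5, C_1 ≅ Z^6.

Boundary ∂_1: C_1 → C_0 is given by ∂[p,q] = [q] − [p].
The resulting 5×6 matrix has rank 4, and its Smith normal form has invariant factors (1,1,1,1).

Now H_k = ker ∂_k / im ∂_{k+1}, so:

  H_0: rank C_0 − rank ∂_1 = 5 − 4 = 1, and the invariant factors of ∂_1 are all 1, so H_0 ≅ Z.
  H_1: rank ker ∂_1 − rank ∂_2 = (6 − 4) − 0 = 2, and there is no ∂_2, so H_1 ≅ Z^2.

As a check, the Euler characteristic is 5 − 6 = -1, which agrees with 1 − 2 = -1.

Hence the Betti numbers are b_0 = 1, b_1 = 2.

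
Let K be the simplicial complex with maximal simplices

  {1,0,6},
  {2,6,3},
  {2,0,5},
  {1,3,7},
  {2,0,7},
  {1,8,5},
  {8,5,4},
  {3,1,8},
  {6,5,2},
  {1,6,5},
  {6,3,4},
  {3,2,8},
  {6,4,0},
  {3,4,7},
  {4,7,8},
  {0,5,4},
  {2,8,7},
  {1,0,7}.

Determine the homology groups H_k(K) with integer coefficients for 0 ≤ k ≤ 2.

H_0 ≅ Z,  H_1 ≅ Z ⊕ Z_2,  H_2 = 0.

Take the total order 0 < 1 < 2 < 3 < 4 < 5 < 6 < 7 < 8 on the vertex set. Then K (dimension 2) consists of the simplices:

  0-simplices (9): [0], [1], [2], [3], [4], [5], [6], [7], [8]
  1-simplices (27): (27 of them)
  2-simplices (18): [0,1,6], [0,1,7], [0,2,5], [0,2,7], [0,4,5], [0,4,6], [1,3,7], [1,3,8], [1,5,6], [1,5,8], [2,3,6], [2,3,8], [2,5,6], [2,7,8], [3,4,6], [3,4,7], [4,5,8], [4,7,8]

so the chain groups are C_0 ≅ Z^9, C_1 ≅ Z^27, C_2 ≅ Z^18.

∂_1: C_1 → C_0 sends each edge [p,q] (with p < q) to q − p. For instance
  ∂[0,5] = [5] − [0].
The resulting 9×27 matrix has rank 8, and its Smith normal form has invariant factors (1,1,1,1,1,1,1,1).

Boundary ∂_2: C_2 → C_1 maps a triangle to the signed sum of its edges. For instance
  ∂[1,5,8] = [5,8] − [1,8] + [1,5],
  ∂[2,3,8] = [3,8] − [2,8] + [2,3].
As a 27×18 matrix over Z this has rank 18, with invariant factors (1,1,1,1,1,1,1,1,1,1,1,1,1,1,1,1,1,2).

Now H_k = ker ∂_k / im ∂_{k+1}, so:

  H_0: rank C_0 − rank ∂_1 = 9 − 8 = 1, and the invariant factors of ∂_1 are all 1, so H_0 ≅ Z.
  H_1: rank ker ∂_1 − rank ∂_2 = (27 − 8) − 18 = 1, and ∂_2 has invariant factor 2 > 1, so H_1 ≅ Z ⊕ Z_2.
  H_2: rank ker ∂_2 − rank ∂_3 = (18 − 18) − 0 = 0, and there is no ∂_3, so H_2 ≅ 0.

As a check, the Euler characteristic is 9 − 27 + 18 = 0, which agrees with 1 − 1 + 0 = 0.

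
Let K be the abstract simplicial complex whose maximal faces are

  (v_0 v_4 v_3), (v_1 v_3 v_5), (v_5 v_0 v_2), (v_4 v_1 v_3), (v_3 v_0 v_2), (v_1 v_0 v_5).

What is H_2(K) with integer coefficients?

Fix the vertex order v_0 < v_1 < v_2 < v_3 < v_4 < v_5 and write every simplex with vertices in increasing order. Then dim K = 2 and the simplices of K are:

  0-simplices (6): [v_0], [v_1], [v_2], [v_3], [v_4], [v_5]
  1-simplices (12): [v_0,v_1], [v_0,v_2], [v_0,v_3], [v_0,v_4], [v_0,v_5], [v_1,v_3], [v_1,v_4], [v_1,v_5], [v_2,v_3], [v_2,v_5], [v_3,v_4], [v_3,v_5]
  2-simplices (6): [v_0,v_1,v_5], [v_0,v_2,v_3], [v_0,v_2,v_5], [v_0,v_3,v_4], [v_1,v_3,v_4], [v_1,v_3,v_5]

Hence C_0 ≅ Z^6, C_1 ≅ Z^12, C_2 ≅ Z^6.

∂_1: C_1 → C_0 sends each edge [p,q] (with p < q) to q − p. For instance
  ∂[v_1,v_5] = [v_5] − [v_1].
The 6×12 boundary matrix has rank 5 and Smith normal form diag(1,1,1,1,1).

∂_2: C_2 → C_1 maps a triangle to the signed sum of its edges. For instance
  ∂[v_1,v_3,v_5] = [v_3,v_5] − [v_1,v_5] + [v_1,v_3],
  ∂[v_0,v_2,v_5] = [v_2,v_5] − [v_0,v_5] + [v_0,v_2].
This gives a 12×6 integer matrix of rank 6; reducing to Smith normal form yields diagonal entries (1,1,1,1,1,1).

From H_k ≅ ker(∂_k) / im(∂_{k+1}) we obtain:

  H_2: rank ker ∂_2 − rank ∂_3 = (6 − 6) − 0 = 0, and there is no ∂_3, so H_2 ≅ 0.

H_2 = 0.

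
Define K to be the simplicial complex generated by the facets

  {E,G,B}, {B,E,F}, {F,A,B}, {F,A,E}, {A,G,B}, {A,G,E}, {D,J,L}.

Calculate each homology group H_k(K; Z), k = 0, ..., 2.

H_0 = Z^2,  H_1 = 0,  H_2 = Z.

Take the total order A < B < D < E < F < G < J < L on the vertex set. Then K (dimension 2) consists of the simplices:

  0-simplices (8): A, B, D, E, F, G, J, L
  1-simplices (12): AB, AE, AF, AG, BE, BF, BG, DJ, DL, EF, EG, JL
  2-simplices (7): ABF, ABG, AEF, AEG, BEF, BEG, DJL

so the chain groups are C_0 ≅ Z^8, C_1 ≅ Z^12, C_2 ≅ Z^7.

Boundary ∂_1: C_1 → C_0 maps an edge to its endpoints' difference, ∂[p,q] = q − p. For instance
  ∂AG = G − A.
This gives a 8×12 integer matrix of rank 6; reducing to Smith normal form yields diagonal entries (1,1,1,1,1,1).

The boundary map ∂_2: C_2 → C_1 maps a triangle to the signed sum of its edges. For instance
  ∂BEG = EG − BG + BE,
  ∂AEG = EG − AG + AE.
The 12×7 boundary matrix has rank 6 and Smith normal form diag(1,1,1,1,1,1).

Computing H_k = (kernel of ∂_k) / (image of ∂_{k+1}):

  H_0: rank C_0 − rank ∂_1 = 8 − 6 = 2, and the invariant factors of ∂_1 are all 1, so H_0 ≅ Z^2.
  H_1: rank ker ∂_1 − rank ∂_2 = (12 − 6) − 6 = 0, and the invariant factors of ∂_2 are all 1, so H_1 ≅ 0.
  H_2: rank ker ∂_2 − rank ∂_3 = (7 − 6) − 0 = 1, and there is no ∂_3, so H_2 ≅ Z.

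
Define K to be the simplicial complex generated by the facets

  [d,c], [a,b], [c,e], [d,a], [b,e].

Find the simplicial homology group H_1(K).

H_1 ≅ Z.

Take the total order a < b < c < d < e on the vertex set. Then K (dimension 1) consists of the simplices:

  0-simplices (5): a, b, c, d, e
  1-simplices (5): ab, ad, be, cd, ce

giving chain groups C_0 ≅ Z^5, C_1 ≅ Z^5.

The boundary map ∂_1: C_1 → C_0 sends each edge [p,q] (with p < q) to q − p.
The 5×5 boundary matrix has rank 4 and Smith normal form diag(1,1,1,1).

Reading off H_k = ker ∂_k / im ∂_{k+1}:

  H_1: rank ker ∂_1 − rank ∂_2 = (5 − 4) − 0 = 1, and there is no ∂_2, so H_1 = Z.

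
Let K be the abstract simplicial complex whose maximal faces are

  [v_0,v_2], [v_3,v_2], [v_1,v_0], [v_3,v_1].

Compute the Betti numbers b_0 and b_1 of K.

We work with the vertex ordering v_0 < v_1 < v_2 < v_3. The simplices of K, each written with vertices in increasing order, are:

  0-simplices (4): [v_0], [v_1], [v_2], [v_3]
  1-simplices (4): [v_0,v_1], [v_0,v_2], [v_1,v_3], [v_2,v_3]

giving chain groups C_0 ≅ Z^4, C_1 ≅ Z^4.

Boundary ∂_1: C_1 → C_0 is given by ∂[p,q] = [q] − [p].
As a 4×4 matrix over Z this has rank 3, with invariant factors (1,1,1).

From H_k ≅ ker(∂_k) / im(∂_{k+1}) we obtain:

  H_0: rank C_0 − rank ∂_1 = 4 − 3 = 1, and the invariant factors of ∂_1 are all 1, so H_0 ≅ Z.
  H_1: rank ker ∂_1 − rank ∂_2 = (4 − 3) − 0 = 1, and there is no ∂_2, so H_1 ≅ Z.

(K is a triangulation of the circle S^1.)

Hence the Betti numbers are b_0 = 1, b_1 = 1.

b_0 = 1, b_1 = 1.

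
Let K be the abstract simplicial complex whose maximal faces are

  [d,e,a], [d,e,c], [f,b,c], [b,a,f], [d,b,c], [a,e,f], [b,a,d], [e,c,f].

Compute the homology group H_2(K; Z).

H_2 ≅ Z.

Order the vertices as a < b < c < d < e < f. Listing each simplex with vertices in this order, K has dimension 2 with simplices:

  0-simplices (6): a, b, c, d, e, f
  1-simplices (12): ab, ad, ae, af, bc, bd, bf, cd, ce, cf, de, ef
  2-simplices (8): abd, abf, ade, aef, bcd, bcf, cde, cef

giving chain groups C_0 ≅ Z^6, C_1 ≅ Z^12, C_2 ≅ Z^8.

∂_1: C_1 → C_0 is given by ∂[p,q] = [q] − [p]. For instance
  ∂ce = e − c.
The resulting 6×12 matrix has rank 5, and its Smith normal form has invariant factors (1,1,1,1,1).

∂_2: C_2 → C_1 sends each 2-simplex [p,q,r] to [q,r] − [p,r] + [p,q]. For instance
  ∂bcf = cf − bf + bc,
  ∂bcd = cd − bd + bc.
As a 12×8 matrix over Z this has rank 7, with invariant factors (1,1,1,1,1,1,1).

Computing H_k = (kernel of ∂_k) / (image of ∂_{k+1}):

  H_2: rank ker ∂_2 − rank ∂_3 = (8 − 7) − 0 = 1, and there is no ∂_3, so H_2 = Z.

(K is a triangulation of the 2-sphere S^2.)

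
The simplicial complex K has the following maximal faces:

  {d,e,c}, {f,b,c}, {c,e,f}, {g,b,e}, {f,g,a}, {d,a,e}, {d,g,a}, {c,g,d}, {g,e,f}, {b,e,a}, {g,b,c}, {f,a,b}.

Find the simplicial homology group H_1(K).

H_1 ≅ Z/2Z.

Fix the vertex order a < b < c < d < e < f < g and write every simplex with vertices in increasing order. Then dim K = 2 and the simplices of K are:

  0-simplices (7): a, b, c, d, e, f, g
  1-simplices (18): ab, ad, ae, af, ag, bc, be, bf, bg, cd, ce, cf, cg, de, dg, ef, eg, fg
  2-simplices (12): abe, abf, ade, adg, afg, bcf, bcg, beg, cde, cdg, cef, efg

giving chain groups C_0 ≅ Z^7, C_1 ≅ Z^18, C_2 ≅ Z^12.

The boundary map ∂_1: C_1 → C_0 sends each edge [p,q] (with p < q) to q − p. For instance
  ∂be = e − b.
The 7×18 boundary matrix has rank 6 and Smith normal form diag(1,1,1,1,1,1).

∂_2: C_2 → C_1 sends each 2-simplex [p,q,r] to [q,r] − [p,r] + [p,q]. For instance
  ∂bcg = cg − bg + bc,
  ∂afg = fg − ag + af.
The resulting 18×12 matrix has rank 12, and its Smith normal form has invariant factors (1,1,1,1,1,1,1,1,1,1,1,2).

Reading off H_k = ker ∂_k / im ∂_{k+1}:

  H_1: rank ker ∂_1 − rank ∂_2 = (18 − 6) − 12 = 0, and ∂_2 has invariant factor 2 > 1, so H_1 = Z/2Z.

(K is a triangulation of the real projective plane RP^2.)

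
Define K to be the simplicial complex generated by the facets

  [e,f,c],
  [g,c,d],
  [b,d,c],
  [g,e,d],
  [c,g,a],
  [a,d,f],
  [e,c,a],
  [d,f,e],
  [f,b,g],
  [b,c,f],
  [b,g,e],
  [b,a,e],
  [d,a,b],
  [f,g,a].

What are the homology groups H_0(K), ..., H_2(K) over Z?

Order the vertices as a < b < c < d < e < f < g. Listing each simplex with vertices in this order, K has dimension 2 with simplices:

  0-simplices (7): a, b, c, d, e, f, g
  1-simplices (21): ab, ac, ad, ae, af, ag, bc, bd, be, bf, bg, cd, ce, cf, cg, de, df, dg, ef, eg, fg
  2-simplices (14): abd, abe, ace, acg, adf, afg, bcd, bcf, beg, bfg, cdg, cef, def, deg

so the chain groups are C_0 ≅ Z^7, C_1 ≅ Z^21, C_2 ≅ Z^14.

∂_1: C_1 → C_0 sends each edge [p,q] (with p < q) to q − p.
The resulting 7×21 matrix has rank 6, and its Smith normal form has invariant factors (1,1,1,1,1,1).

Boundary ∂_2: C_2 → C_1 maps a triangle to the signed sum of its edges. For instance
  ∂adf = df − af + ad,
  ∂beg = eg − bg + be.
As a 21×14 matrix over Z this has rank 13, with invariant factors (1,1,1,1,1,1,1,1,1,1,1,1,1).

From H_k ≅ ker(∂_k) / im(∂_{k+1}) we obtain:

  H_0: rank C_0 − rank ∂_1 = 7 − 6 = 1, and the invariant factors of ∂_1 are all 1, so H_0 ≅ Z.
  H_1: rank ker ∂_1 − rank ∂_2 = (21 − 6) − 13 = 2, and the invariant factors of ∂_2 are all 1, so H_1 ≅ Z^2.
  H_2: rank ker ∂_2 − rank ∂_3 = (14 − 13) − 0 = 1, and there is no ∂_3, so H_2 ≅ Z.

As a check, the Euler characteristic is 7 − 21 + 14 = 0, which agrees with 1 − 2 + 1 = 0.
(K is a triangulation of the torus T^2.)

H_0 = Z,  H_1 = Z^2,  H_2 = Z.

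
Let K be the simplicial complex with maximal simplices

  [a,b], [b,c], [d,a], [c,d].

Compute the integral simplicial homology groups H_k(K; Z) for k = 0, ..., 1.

H_0 = Z,  H_1 = Z.

Take the total order a < b < c < d on the vertex set. Then K (dimension 1) consists of the simplices:

  0-simplices (4): a, b, c, d
  1-simplices (4): ab, ad, bc, cd

Hence C_0 ≅ Z^4, C_1 ≅ Z^4.

Boundary ∂_1: C_1 → C_0 is given by ∂[p,q] = [q] − [p].
This gives a 4×4 integer matrix of rank 3; reducing to Smith normal form yields diagonal entries (1,1,1).

From H_k ≅ ker(∂_k) / im(∂_{k+1}) we obtain:

  H_0: rank C_0 − rank ∂_1 = 4 − 3 = 1, and the invariant factors of ∂_1 are all 1, so H_0 = Z.
  H_1: rank ker ∂_1 − rank ∂_2 = (4 − 3) − 0 = 1, and there is no ∂_2, so H_1 = Z.

As a check, the Euler characteristic is 4 − 4 = 0, which agrees with 1 − 1 = 0.
(K is a triangulation of the circle S^1.)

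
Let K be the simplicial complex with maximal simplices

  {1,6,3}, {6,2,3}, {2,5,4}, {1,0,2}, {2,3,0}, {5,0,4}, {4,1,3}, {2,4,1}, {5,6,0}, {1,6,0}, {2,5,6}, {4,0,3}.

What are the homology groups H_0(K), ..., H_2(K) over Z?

Fix the vertex order 0 < 1 < 2 < 3 < 4 < 5 < 6 and write every simplex with vertices in increasing order. Then dim K = 2 and the simplices of K are:

  0-simplices (7): [0], [1], [2], [3], [4], [5], [6]
  1-simplices (18): [0,1], [0,2], [0,3], [0,4], [0,5], [0,6], [1,2], [1,3], [1,4], [1,6], [2,3], [2,4], [2,5], [2,6], [3,4], [3,6], [4,5], [5,6]
  2-simplices (12): [0,1,2], [0,1,6], [0,2,3], [0,3,4], [0,4,5], [0,5,6], [1,2,4], [1,3,4], [1,3,6], [2,3,6], [2,4,5], [2,5,6]

Hence C_0 ≅ Z^7, C_1 ≅ Z^18, C_2 ≅ Z^12.

The boundary map ∂_1: C_1 → C_0 sends each edge [p,q] (with p < q) to q − p. For instance
  ∂[2,3] = [3] − [2].
The 7×18 boundary matrix has rank 6 and Smith normal form diag(1,1,1,1,1,1).

Boundary ∂_2: C_2 → C_1 acts by ∂[p,q,r] = [q,r] − [p,r] + [p,q]. For instance
  ∂[1,3,4] = [3,4] − [1,4] + [1,3],
  ∂[2,3,6] = [3,6] − [2,6] + [2,3].
The 18×12 boundary matrix has rank 12 and Smith normal form diag(1,1,1,1,1,1,1,1,1,1,1,2).

Reading off H_k = ker ∂_k / im ∂_{k+1}:

  H_0: rank C_0 − rank ∂_1 = 7 − 6 = 1, and the invariant factors of ∂_1 are all 1, so H_0 = Z.
  H_1: rank ker ∂_1 − rank ∂_2 = (18 − 6) − 12 = 0, and ∂_2 has invariant factor 2 > 1, so H_1 = Z/2Z.
  H_2: rank ker ∂_2 − rank ∂_3 = (12 − 12) − 0 = 0, and there is no ∂_3, so H_2 = 0.

H_0 = Z,  H_1 = Z/2Z,  H_2 = 0.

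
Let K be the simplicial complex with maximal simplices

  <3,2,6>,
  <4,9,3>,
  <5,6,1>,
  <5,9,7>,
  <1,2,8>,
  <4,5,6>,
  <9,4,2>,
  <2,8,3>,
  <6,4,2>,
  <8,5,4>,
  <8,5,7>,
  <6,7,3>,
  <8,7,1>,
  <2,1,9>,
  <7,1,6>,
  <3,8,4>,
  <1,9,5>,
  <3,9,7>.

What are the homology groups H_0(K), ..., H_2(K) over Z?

H_0 ≅ Z,  H_1 ≅ Z ⊕ Z_2,  H_2 = 0.

We work with the vertex ordering 1 < 2 < 3 < 4 < 5 < 6 < 7 < 8 < 9. The simplices of K, each written with vertices in increasing order, are:

  0-simplices (9): [1], [2], [3], [4], [5], [6], [7], [8], [9]
  1-simplices (27): (27 of them)
  2-simplices (18): [1,2,8], [1,2,9], [1,5,6], [1,5,9], [1,6,7], [1,7,8], [2,3,6], [2,3,8], [2,4,6], [2,4,9], [3,4,8], [3,4,9], [3,6,7], [3,7,9], [4,5,6], [4,5,8], [5,7,8], [5,7,9]

so the chain groups are C_0 ≅ Z^9, C_1 ≅ Z^27, C_2 ≅ Z^18.

The boundary map ∂_1: C_1 → C_0 maps an edge to its endpoints' difference, ∂[p,q] = q − p. For instance
  ∂[7,8] = [8] − [7].
As a 9×27 matrix over Z this has rank 8, with invariant factors (1,1,1,1,1,1,1,1).

The boundary map ∂_2: C_2 → C_1 sends each 2-simplex [p,q,r] to [q,r] − [p,r] + [p,q]. For instance
  ∂[1,2,9] = [2,9] − [1,9] + [1,2],
  ∂[1,5,6] = [5,6] − [1,6] + [1,5].
The resulting 27×18 matrix has rank 18, and its Smith normal form has invariant factors (1,1,1,1,1,1,1,1,1,1,1,1,1,1,1,1,1,2).

Computing H_k = (kernel of ∂_k) / (image of ∂_{k+1}):

  H_0: rank C_0 − rank ∂_1 = 9 − 8 = 1, and the invariant factors of ∂_1 are all 1, so H_0 = Z.
  H_1: rank ker ∂_1 − rank ∂_2 = (27 − 8) − 18 = 1, and ∂_2 has invariant factor 2 > 1, so H_1 = Z ⊕ Z_2.
  H_2: rank ker ∂_2 − rank ∂_3 = (18 − 18) − 0 = 0, and there is no ∂_3, so H_2 = 0.

(K is a triangulation of the Klein bottle.)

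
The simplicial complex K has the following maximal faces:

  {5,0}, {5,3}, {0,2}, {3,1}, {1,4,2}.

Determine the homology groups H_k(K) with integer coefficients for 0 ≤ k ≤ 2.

We work with the vertex ordering 0 < 1 < 2 < 3 < 4 < 5. The simplices of K, each written with vertices in increasing order, are:

  0-simplices (6): [0], [1], [2], [3], [4], [5]
  1-simplices (7): [0,2], [0,5], [1,2], [1,3], [1,4], [2,4], [3,5]
  2-simplices (1): [1,2,4]

Hence C_0 ≅ Z^6, C_1 ≅ Z^7, C_2 ≅ Z^1.

∂_1: C_1 → C_0 is given by ∂[p,q] = [q] − [p].
As a 6×7 matrix over Z this has rank 5, with invariant factors (1,1,1,1,1).

Boundary ∂_2: C_2 → C_1 sends each 2-simplex [p,q,r] to [q,r] − [p,r] + [p,q]. For instance
  ∂[1,2,4] = [2,4] − [1,4] + [1,2].
The 7×1 boundary matrix has rank 1 and Smith normal form diag(1).

From H_k ≅ ker(∂_k) / im(∂_{k+1}) we obtain:

  H_0: rank C_0 − rank ∂_1 = 6 − 5 = 1, and the invariant factors of ∂_1 are all 1, so H_0 = Z.
  H_1: rank ker ∂_1 − rank ∂_2 = (7 − 5) − 1 = 1, and the invariant factors of ∂_2 are all 1, so H_1 = Z.
  H_2: rank ker ∂_2 − rank ∂_3 = (1 − 1) − 0 = 0, and there is no ∂_3, so H_2 = 0.

H_0 ≅ Z,  H_1 ≅ Z,  H_2 = 0.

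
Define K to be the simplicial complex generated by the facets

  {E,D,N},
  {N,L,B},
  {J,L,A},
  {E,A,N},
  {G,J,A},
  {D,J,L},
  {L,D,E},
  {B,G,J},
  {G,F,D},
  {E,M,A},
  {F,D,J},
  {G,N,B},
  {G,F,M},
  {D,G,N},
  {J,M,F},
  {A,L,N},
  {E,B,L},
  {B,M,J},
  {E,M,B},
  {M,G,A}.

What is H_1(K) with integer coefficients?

H_1 = Z ⊕ Z/2Z.

K has 10 vertices, 30 edges, 20 triangles.
rank ∂_1 = 9, rank ∂_2 = 20 ⇒ b_1 = 30 − 9 − 20 = 1; ∂_2 has invariant factor(s) [2] giving torsion. So H_1 = Z ⊕ Z/2Z.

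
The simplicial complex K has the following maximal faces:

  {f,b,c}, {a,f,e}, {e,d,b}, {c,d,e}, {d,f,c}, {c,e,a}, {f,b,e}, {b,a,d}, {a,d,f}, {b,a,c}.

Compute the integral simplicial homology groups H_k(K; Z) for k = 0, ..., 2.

K has 6 vertices, 15 edges, 10 triangles.
rank ∂_0 = 0, rank ∂_1 = 5 ⇒ b_0 = 6 − 0 − 5 = 1; all invariant factors of ∂_1 are 1 so no torsion. So H_0 ≅ Z.
rank ∂_1 = 5, rank ∂_2 = 10 ⇒ b_1 = 15 − 5 − 10 = 0; ∂_2 has invariant factor(s) [2] giving torsion. So H_1 ≅ Z/2.
rank ∂_2 = 10, rank ∂_3 = 0 ⇒ b_2 = 10 − 10 − 0 = 0. So H_2 ≅ 0.

H_0 ≅ Z,  H_1 ≅ Z/2,  H_2 = 0.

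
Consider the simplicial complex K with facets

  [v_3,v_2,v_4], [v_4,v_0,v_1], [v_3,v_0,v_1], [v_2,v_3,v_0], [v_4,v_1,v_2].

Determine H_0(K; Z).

H_0 ≅ Z.

Order the vertices as v_0 < v_1 < v_2 < v_3 < v_4. Listing each simplex with vertices in this order, K has dimension 2 with simplices:

  0-simplices (5): [v_0], [v_1], [v_2], [v_3], [v_4]
  1-simplices (10): [v_0,v_1], [v_0,v_2], [v_0,v_3], [v_0,v_4], [v_1,v_2], [v_1,v_3], [v_1,v_4], [v_2,v_3], [v_2,v_4], [v_3,v_4]
  2-simplices (5): [v_0,v_1,v_3], [v_0,v_1,v_4], [v_0,v_2,v_3], [v_1,v_2,v_4], [v_2,v_3,v_4]

Hence C_0 ≅ Z^5, C_1 ≅ Z^10, C_2 ≅ Z^5.

∂_1: C_1 → C_0 maps an edge to its endpoints' difference, ∂[p,q] = q − p.
The resulting 5×10 matrix has rank 4, and its Smith normal form has invariant factors (1,1,1,1).

The boundary map ∂_2: C_2 → C_1 acts by ∂[p,q,r] = [q,r] − [p,r] + [p,q]. For instance
  ∂[v_0,v_1,v_4] = [v_1,v_4] − [v_0,v_4] + [v_0,v_1],
  ∂[v_0,v_2,v_3] = [v_2,v_3] − [v_0,v_3] + [v_0,v_2].
As a 10×5 matrix over Z this has rank 5, with invariant factors (1,1,1,1,1).

Computing H_k = (kernel of ∂_k) / (image of ∂_{k+1}):

  H_0: rank C_0 − rank ∂_1 = 5 − 4 = 1, and the invariant factors of ∂_1 are all 1, so H_0 ≅ Z.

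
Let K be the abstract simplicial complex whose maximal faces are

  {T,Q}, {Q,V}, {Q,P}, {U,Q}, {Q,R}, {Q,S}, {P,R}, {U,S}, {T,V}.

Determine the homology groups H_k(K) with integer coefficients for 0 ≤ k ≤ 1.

H_0 = Z,  H_1 = Z^3.

Take the total order P < Q < R < S < T < U < V on the vertex set. Then K (dimension 1) consists of the simplices:

  0-simplices (7): P, Q, R, S, T, U, V
  1-simplices (9): PQ, PR, QR, QS, QT, QU, QV, SU, TV

Hence C_0 ≅ Z^7, C_1 ≅ Z^9.

Boundary ∂_1: C_1 → C_0 sends each edge [p,q] (with p < q) to q − p. For instance
  ∂PQ = Q − P.
The 7×9 boundary matrix has rank 6 and Smith normal form diag(1,1,1,1,1,1).

Computing H_k = (kernel of ∂_k) / (image of ∂_{k+1}):

  H_0: rank C_0 − rank ∂_1 = 7 − 6 = 1, and the invariant factors of ∂_1 are all 1, so H_0 ≅ Z.
  H_1: rank ker ∂_1 − rank ∂_2 = (9 − 6) − 0 = 3, and there is no ∂_2, so H_1 ≅ Z^3.

As a check, the Euler characteristic is 7 − 9 = -2, which agrees with 1 − 3 = -2.
(K is a triangulation of a wedge of 3 circles.)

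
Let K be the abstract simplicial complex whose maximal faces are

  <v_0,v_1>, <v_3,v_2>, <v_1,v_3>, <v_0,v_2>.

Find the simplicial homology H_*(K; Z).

Fix the vertex order v_0 < v_1 < v_2 < v_3 and write every simplex with vertices in increasing order. Then dim K = 1 and the simplices of K are:

  0-simplices (4): [v_0], [v_1], [v_2], [v_3]
  1-simplices (4): [v_0,v_1], [v_0,v_2], [v_1,v_3], [v_2,v_3]

so the chain groups are C_0 ≅ Z^4, C_1 ≅ Z^4.

Boundary ∂_1: C_1 → C_0 maps an edge to its endpoints' difference, ∂[p,q] = q − p. For instance
  ∂[v_0,v_1] = [v_1] − [v_0].
This gives a 4×4 integer matrix of rank 3; reducing to Smith normal form yields diagonal entries (1,1,1).

Now H_k = ker ∂_k / im ∂_{k+1}, so:

  H_0: rank C_0 − rank ∂_1 = 4 − 3 = 1, and the invariant factors of ∂_1 are all 1, so H_0 = Z.
  H_1: rank ker ∂_1 − rank ∂_2 = (4 − 3) − 0 = 1, and there is no ∂_2, so H_1 = Z.

(K is a triangulation of the circle S^1.)

H_0 = Z,  H_1 = Z.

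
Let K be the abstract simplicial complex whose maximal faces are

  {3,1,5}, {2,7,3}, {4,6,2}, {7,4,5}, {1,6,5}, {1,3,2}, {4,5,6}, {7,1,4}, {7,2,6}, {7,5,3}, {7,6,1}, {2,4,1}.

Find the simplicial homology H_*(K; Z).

Take the total order 1 < 2 < 3 < 4 < 5 < 6 < 7 on the vertex set. Then K (dimension 2) consists of the simplices:

  0-simplices (7): [1], [2], [3], [4], [5], [6], [7]
  1-simplices (18): [1,2], [1,3], [1,4], [1,5], [1,6], [1,7], [2,3], [2,4], [2,6], [2,7], [3,5], [3,7], [4,5], [4,6], [4,7], [5,6], [5,7], [6,7]
  2-simplices (12): [1,2,3], [1,2,4], [1,3,5], [1,4,7], [1,5,6], [1,6,7], [2,3,7], [2,4,6], [2,6,7], [3,5,7], [4,5,6], [4,5,7]

Hence C_0 ≅ Z^7, C_1 ≅ Z^18, C_2 ≅ Z^12.

Boundary ∂_1: C_1 → C_0 sends each edge [p,q] (with p < q) to q − p.
The 7×18 boundary matrix has rank 6 and Smith normal form diag(1,1,1,1,1,1).

∂_2: C_2 → C_1 acts by ∂[p,q,r] = [q,r] − [p,r] + [p,q]. For instance
  ∂[3,5,7] = [5,7] − [3,7] + [3,5],
  ∂[2,6,7] = [6,7] − [2,7] + [2,6].
This gives a 18×12 integer matrix of rank 12; reducing to Smith normal form yields diagonal entries (1,1,1,1,1,1,1,1,1,1,1,2).

Now H_k = ker ∂_k / im ∂_{k+1}, so:

  H_0: rank C_0 − rank ∂_1 = 7 − 6 = 1, and the invariant factors of ∂_1 are all 1, so H_0 ≅ Z.
  H_1: rank ker ∂_1 − rank ∂_2 = (18 − 6) − 12 = 0, and ∂_2 has invariant factor 2 > 1, so H_1 ≅ Z_2.
  H_2: rank ker ∂_2 − rank ∂_3 = (12 − 12) − 0 = 0, and there is no ∂_3, so H_2 ≅ 0.

(K is a triangulation of the real projective plane RP^2.)

H_0 ≅ Z,  H_1 ≅ Z_2,  H_2 = 0.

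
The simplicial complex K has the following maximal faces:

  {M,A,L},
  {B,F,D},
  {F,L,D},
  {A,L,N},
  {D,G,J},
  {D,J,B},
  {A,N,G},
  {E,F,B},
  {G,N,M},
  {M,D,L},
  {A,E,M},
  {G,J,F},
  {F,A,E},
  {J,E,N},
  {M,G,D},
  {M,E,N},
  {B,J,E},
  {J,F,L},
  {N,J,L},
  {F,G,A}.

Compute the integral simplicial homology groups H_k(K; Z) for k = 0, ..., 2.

H_0 = Z,  H_1 = Z × Z/2,  H_2 = 0.

We work with the vertex ordering A < B < D < E < F < G < J < L < M < N. The simplices of K, each written with vertices in increasing order, are:

  0-simplices (10): A, B, D, E, F, G, J, L, M, N
  1-simplices (30): AE, AF, AG, AL, AM, AN, BD, BE, BF, BJ, DF, DG, DJ, DL, DM, EF, EJ, EM, EN, FG, FJ, FL, GJ, GM, GN, JL, JN, LM, LN, MN
  2-simplices (20): AEF, AEM, AFG, AGN, ALM, ALN, BDF, BDJ, BEF, BEJ, DFL, DGJ, DGM, DLM, EJN, EMN, FGJ, FJL, GMN, JLN

so the chain groups are C_0 ≅ Z^10, C_1 ≅ Z^30, C_2 ≅ Z^20.

∂_1: C_1 → C_0 maps an edge to its endpoints' difference, ∂[p,q] = q − p. For instance
  ∂LM = M − L.
The 10×30 boundary matrix has rank 9 and Smith normal form diag(1,1,1,1,1,1,1,1,1).

The boundary map ∂_2: C_2 → C_1 acts by ∂[p,q,r] = [q,r] − [p,r] + [p,q]. For instance
  ∂BDF = DF − BF + BD,
  ∂ALM = LM − AM + AL.
This gives a 30×20 integer matrix of rank 20; reducing to Smith normal form yields diagonal entries (1,1,1,1,1,1,1,1,1,1,1,1,1,1,1,1,1,1,1,2).

Reading off H_k = ker ∂_k / im ∂_{k+1}:

  H_0: rank C_0 − rank ∂_1 = 10 − 9 = 1, and the invariant factors of ∂_1 are all 1, so H_0 = Z.
  H_1: rank ker ∂_1 − rank ∂_2 = (30 − 9) − 20 = 1, and ∂_2 has invariant factor 2 > 1, so H_1 = Z × Z/2.
  H_2: rank ker ∂_2 − rank ∂_3 = (20 − 20) − 0 = 0, and there is no ∂_3, so H_2 = 0.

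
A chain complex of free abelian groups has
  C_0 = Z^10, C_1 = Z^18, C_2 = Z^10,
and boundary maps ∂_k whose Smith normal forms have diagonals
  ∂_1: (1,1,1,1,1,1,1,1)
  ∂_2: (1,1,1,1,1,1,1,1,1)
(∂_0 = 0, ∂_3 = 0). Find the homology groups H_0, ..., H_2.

H_0 = Z^2,  H_1 = Z,  H_2 = Z.

H_0: b_0 = 10 − 0 − 8 = 2; torsion from ∂_1 factors > 1: none. So H_0 = Z^2.
H_1: b_1 = 18 − 8 − 9 = 1; torsion from ∂_2 factors > 1: none. So H_1 = Z.
H_2: b_2 = 10 − 9 − 0 = 1; torsion from ∂_3 factors > 1: none. So H_2 = Z.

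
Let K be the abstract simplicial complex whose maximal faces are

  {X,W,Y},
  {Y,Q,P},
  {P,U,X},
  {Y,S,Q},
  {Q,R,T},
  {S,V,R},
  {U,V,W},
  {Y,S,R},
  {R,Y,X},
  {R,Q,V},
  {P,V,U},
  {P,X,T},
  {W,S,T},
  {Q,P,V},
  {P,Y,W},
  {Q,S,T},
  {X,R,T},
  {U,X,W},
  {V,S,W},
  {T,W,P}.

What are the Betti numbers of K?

b_0 = 1, b_1 = 1, b_2 = 0.

Order the vertices as P < Q < R < S < T < U < V < W < X < Y. Listing each simplex with vertices in this order, K has dimension 2 with simplices:

  0-simplices (10): P, Q, R, S, T, U, V, W, X, Y
  1-simplices (30): PQ, PT, PU, PV, PW, PX, PY, QR, QS, QT, QV, QY, RS, RT, RV, RX, RY, ST, SV, SW, SY, TW, TX, UV, UW, UX, VW, WX, WY, XY
  2-simplices (20): PQV, PQY, PTW, PTX, PUV, PUX, PWY, QRT, QRV, QST, QSY, RSV, RSY, RTX, RXY, STW, SVW, UVW, UWX, WXY

giving chain groups C_0 ≅ Z^10, C_1 ≅ Z^30, C_2 ≅ Z^20.

∂_1: C_1 → C_0 is given by ∂[p,q] = [q] − [p]. For instance
  ∂PW = W − P.
As a 10×30 matrix over Z this has rank 9, with invariant factors (1,1,1,1,1,1,1,1,1).

∂_2: C_2 → C_1 acts by ∂[p,q,r] = [q,r] − [p,r] + [p,q]. For instance
  ∂RSV = SV − RV + RS,
  ∂UVW = VW − UW + UV.
This gives a 30×20 integer matrix of rank 20; reducing to Smith normal form yields diagonal entries (1,1,1,1,1,1,1,1,1,1,1,1,1,1,1,1,1,1,1,2).

Computing H_k = (kernel of ∂_k) / (image of ∂_{k+1}):

  H_0: rank C_0 − rank ∂_1 = 10 − 9 = 1, and the invariant factors of ∂_1 are all 1, so H_0 = Z.
  H_1: rank ker ∂_1 − rank ∂_2 = (30 − 9) − 20 = 1, and ∂_2 has invariant factor 2 > 1, so H_1 = Z × Z/2.
  H_2: rank ker ∂_2 − rank ∂_3 = (20 − 20) − 0 = 0, and there is no ∂_3, so H_2 = 0.

(K is a triangulation of the Klein bottle.)

Hence the Betti numbers are b_0 = 1, b_1 = 1, b_2 = 0.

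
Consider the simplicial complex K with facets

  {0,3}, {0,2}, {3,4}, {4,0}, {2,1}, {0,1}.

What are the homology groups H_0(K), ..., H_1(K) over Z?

Fix the vertex order 0 < 1 < 2 < 3 < 4 and write every simplex with vertices in increasing order. Then dim K = 1 and the simplices of K are:

  0-simplices (5): [0], [1], [2], [3], [4]
  1-simplices (6): [0,1], [0,2], [0,3], [0,4], [1,2], [3,4]

so the chain groups are C_0 ≅ Z^5, C_1 ≅ Z^6.

Boundary ∂_1: C_1 → C_0 is given by ∂[p,q] = [q] − [p].
This gives a 5×6 integer matrix of rank 4; reducing to Smith normal form yields diagonal entries (1,1,1,1).

Reading off H_k = ker ∂_k / im ∂_{k+1}:

  H_0: rank C_0 − rank ∂_1 = 5 − 4 = 1, and the invariant factors of ∂_1 are all 1, so H_0 = Z.
  H_1: rank ker ∂_1 − rank ∂_2 = (6 − 4) − 0 = 2, and there is no ∂_2, so H_1 = Z^2.

As a check, the Euler characteristic is 5 − 6 = -1, which agrees with 1 − 2 = -1.
(K is a triangulation of a wedge of 2 circles.)

H_0 ≅ Z,  H_1 ≅ Z^2.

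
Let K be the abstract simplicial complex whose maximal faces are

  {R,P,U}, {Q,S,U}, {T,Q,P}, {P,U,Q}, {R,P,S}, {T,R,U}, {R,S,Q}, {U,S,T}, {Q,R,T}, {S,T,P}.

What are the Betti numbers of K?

K has 6 vertices, 15 edges, 10 triangles.
rank ∂_0 = 0, rank ∂_1 = 5 ⇒ b_0 = 6 − 0 − 5 = 1; all invariant factors of ∂_1 are 1 so no torsion. So H_0 = Z.
rank ∂_1 = 5, rank ∂_2 = 10 ⇒ b_1 = 15 − 5 − 10 = 0; ∂_2 has invariant factor(s) [2] giving torsion. So H_1 = Z_2.
rank ∂_2 = 10, rank ∂_3 = 0 ⇒ b_2 = 10 − 10 − 0 = 0. So H_2 = 0.

b_0 = 1, b_1 = 0, b_2 = 0.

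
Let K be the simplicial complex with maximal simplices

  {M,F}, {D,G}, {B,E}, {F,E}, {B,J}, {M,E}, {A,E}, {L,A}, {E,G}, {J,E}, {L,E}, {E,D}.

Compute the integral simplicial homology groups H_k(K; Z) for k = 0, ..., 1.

Fix the vertex order A < B < D < E < F < G < J < L < M and write every simplex with vertices in increasing order. Then dim K = 1 and the simplices of K are:

  0-simplices (9): A, B, D, E, F, G, J, L, M
  1-simplices (12): AE, AL, BE, BJ, DE, DG, EF, EG, EJ, EL, EM, FM

so the chain groups are C_0 ≅ Z^9, C_1 ≅ Z^12.

∂_1: C_1 → C_0 sends each edge [p,q] (with p < q) to q − p.
The resulting 9×12 matrix has rank 8, and its Smith normal form has invariant factors (1,1,1,1,1,1,1,1).

Now H_k = ker ∂_k / im ∂_{k+1}, so:

  H_0: rank C_0 − rank ∂_1 = 9 − 8 = 1, and the invariant factors of ∂_1 are all 1, so H_0 ≅ Z.
  H_1: rank ker ∂_1 − rank ∂_2 = (12 − 8) − 0 = 4, and there is no ∂_2, so H_1 ≅ Z^4.

H_0 ≅ Z,  H_1 ≅ Z^4.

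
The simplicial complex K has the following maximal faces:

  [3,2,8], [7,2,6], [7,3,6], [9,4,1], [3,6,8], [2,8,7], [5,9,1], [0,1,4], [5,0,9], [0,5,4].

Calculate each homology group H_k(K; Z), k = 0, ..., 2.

Fix the vertex order 0 < 1 < 2 < 3 < 4 < 5 < 6 < 7 < 8 < 9 and write every simplex with vertices in increasing order. Then dim K = 2 and the simplices of K are:

  0-simplices (10): [0], [1], [2], [3], [4], [5], [6], [7], [8], [9]
  1-simplices (20): [0,1], [0,4], [0,5], [0,9], [1,4], [1,5], [1,9], [2,3], [2,6], [2,7], [2,8], [3,6], [3,7], [3,8], [4,5], [4,9], [5,9], [6,7], [6,8], [7,8]
  2-simplices (10): [0,1,4], [0,4,5], [0,5,9], [1,4,9], [1,5,9], [2,3,8], [2,6,7], [2,7,8], [3,6,7], [3,6,8]

giving chain groups C_0 ≅ Z^10, C_1 ≅ Z^20, C_2 ≅ Z^10.

∂_1: C_1 → C_0 is given by ∂[p,q] = [q] − [p].
The resulting 10×20 matrix has rank 8, and its Smith normal form has invariant factors (1,1,1,1,1,1,1,1).

∂_2: C_2 → C_1 acts by ∂[p,q,r] = [q,r] − [p,r] + [p,q]. For instance
  ∂[0,4,5] = [4,5] − [0,5] + [0,4],
  ∂[2,7,8] = [7,8] − [2,8] + [2,7].
The 20×10 boundary matrix has rank 10 and Smith normal form diag(1,1,1,1,1,1,1,1,1,1).

Reading off H_k = ker ∂_k / im ∂_{k+1}:

  H_0: rank C_0 − rank ∂_1 = 10 − 8 = 2, and the invariant factors of ∂_1 are all 1, so H_0 = Z^2.
  H_1: rank ker ∂_1 − rank ∂_2 = (20 − 8) − 10 = 2, and the invariant factors of ∂_2 are all 1, so H_1 = Z^2.
  H_2: rank ker ∂_2 − rank ∂_3 = (10 − 10) − 0 = 0, and there is no ∂_3, so H_2 = 0.

(K is a triangulation of the disjoint union of the Möbius band and the Möbius band.)

H_0 ≅ Z^2,  H_1 ≅ Z^2,  H_2 = 0.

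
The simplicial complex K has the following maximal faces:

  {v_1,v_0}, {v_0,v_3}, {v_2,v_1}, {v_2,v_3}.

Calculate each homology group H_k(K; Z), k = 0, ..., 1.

Fix the vertex order v_0 < v_1 < v_2 < v_3 and write every simplex with vertices in increasing order. Then dim K = 1 and the simplices of K are:

  0-simplices (4): [v_0], [v_1], [v_2], [v_3]
  1-simplices (4): [v_0,v_1], [v_0,v_3], [v_1,v_2], [v_2,v_3]

giving chain groups C_0 ≅ Z^4, C_1 ≅ Z^4.

Boundary ∂_1: C_1 → C_0 sends each edge [p,q] (with p < q) to q − p.
The resulting 4×4 matrix has rank 3, and its Smith normal form has invariant factors (1,1,1).

Computing H_k = (kernel of ∂_k) / (image of ∂_{k+1}):

  H_0: rank C_0 − rank ∂_1 = 4 − 3 = 1, and the invariant factors of ∂_1 are all 1, so H_0 = Z.
  H_1: rank ker ∂_1 − rank ∂_2 = (4 − 3) − 0 = 1, and there is no ∂_2, so H_1 = Z.

(K is a triangulation of the circle S^1.)

H_0 = Z,  H_1 = Z.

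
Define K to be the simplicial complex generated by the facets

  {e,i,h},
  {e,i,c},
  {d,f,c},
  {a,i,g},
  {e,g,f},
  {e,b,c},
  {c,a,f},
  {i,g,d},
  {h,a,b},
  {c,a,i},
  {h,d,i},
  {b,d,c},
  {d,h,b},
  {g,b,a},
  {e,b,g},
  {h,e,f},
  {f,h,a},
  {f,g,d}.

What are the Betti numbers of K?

b_0 = 1, b_1 = 2, b_2 = 1.

Fix the vertex order a < b < c < d < e < f < g < h < i and write every simplex with vertices in increasing order. Then dim K = 2 and the simplices of K are:

  0-simplices (9): a, b, c, d, e, f, g, h, i
  1-simplices (27): ab, ac, af, ag, ah, ai, bc, bd, be, bg, bh, cd, ce, cf, ci, df, dg, dh, di, ef, eg, eh, ei, fg, fh, gi, hi
  2-simplices (18): abg, abh, acf, aci, afh, agi, bcd, bce, bdh, beg, cdf, cei, dfg, dgi, dhi, efg, efh, ehi

so the chain groups are C_0 ≅ Z^9, C_1 ≅ Z^27, C_2 ≅ Z^18.

∂_1: C_1 → C_0 sends each edge [p,q] (with p < q) to q − p. For instance
  ∂cd = d − c.
The resulting 9×27 matrix has rank 8, and its Smith normal form has invariant factors (1,1,1,1,1,1,1,1).

∂_2: C_2 → C_1 sends each 2-simplex [p,q,r] to [q,r] − [p,r] + [p,q]. For instance
  ∂aci = ci − ai + ac,
  ∂abg = bg − ag + ab.
The resulting 27×18 matrix has rank 17, and its Smith normal form has invariant factors (1,1,1,1,1,1,1,1,1,1,1,1,1,1,1,1,1).

From H_k ≅ ker(∂_k) / im(∂_{k+1}) we obtain:

  H_0: rank C_0 − rank ∂_1 = 9 − 8 = 1, and the invariant factors of ∂_1 are all 1, so H_0 ≅ Z.
  H_1: rank ker ∂_1 − rank ∂_2 = (27 − 8) − 17 = 2, and the invariant factors of ∂_2 are all 1, so H_1 ≅ Z^2.
  H_2: rank ker ∂_2 − rank ∂_3 = (18 − 17) − 0 = 1, and there is no ∂_3, so H_2 ≅ Z.

Hence the Betti numbers are b_0 = 1, b_1 = 2, b_2 = 1.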